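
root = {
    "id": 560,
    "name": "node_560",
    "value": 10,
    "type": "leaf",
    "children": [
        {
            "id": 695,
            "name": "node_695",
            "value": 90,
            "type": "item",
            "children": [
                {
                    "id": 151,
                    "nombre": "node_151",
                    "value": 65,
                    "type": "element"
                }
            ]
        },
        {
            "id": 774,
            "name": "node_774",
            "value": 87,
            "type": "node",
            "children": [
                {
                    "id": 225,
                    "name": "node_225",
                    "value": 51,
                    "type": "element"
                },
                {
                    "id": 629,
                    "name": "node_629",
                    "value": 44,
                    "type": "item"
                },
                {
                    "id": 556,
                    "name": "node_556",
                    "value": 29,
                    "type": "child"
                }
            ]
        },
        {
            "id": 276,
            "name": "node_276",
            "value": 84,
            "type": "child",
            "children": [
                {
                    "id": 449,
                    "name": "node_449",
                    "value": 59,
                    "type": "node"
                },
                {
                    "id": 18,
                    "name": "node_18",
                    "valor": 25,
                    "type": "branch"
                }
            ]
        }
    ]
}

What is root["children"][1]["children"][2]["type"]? "child"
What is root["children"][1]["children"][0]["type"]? "element"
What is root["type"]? "leaf"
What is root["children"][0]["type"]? "item"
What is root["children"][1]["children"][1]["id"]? 629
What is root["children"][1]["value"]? 87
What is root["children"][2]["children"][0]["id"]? 449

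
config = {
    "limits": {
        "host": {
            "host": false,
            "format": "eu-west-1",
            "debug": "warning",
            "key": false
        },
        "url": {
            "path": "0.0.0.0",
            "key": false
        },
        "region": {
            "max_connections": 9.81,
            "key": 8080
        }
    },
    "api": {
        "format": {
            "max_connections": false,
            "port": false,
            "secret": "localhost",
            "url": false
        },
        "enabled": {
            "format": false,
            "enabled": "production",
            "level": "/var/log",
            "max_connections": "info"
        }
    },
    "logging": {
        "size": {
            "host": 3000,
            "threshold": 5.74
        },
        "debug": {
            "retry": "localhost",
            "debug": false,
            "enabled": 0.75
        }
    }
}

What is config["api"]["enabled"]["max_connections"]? "info"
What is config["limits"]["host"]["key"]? False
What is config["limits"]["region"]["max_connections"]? 9.81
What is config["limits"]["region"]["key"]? 8080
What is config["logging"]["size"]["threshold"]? 5.74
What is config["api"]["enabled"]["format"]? False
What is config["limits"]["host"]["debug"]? "warning"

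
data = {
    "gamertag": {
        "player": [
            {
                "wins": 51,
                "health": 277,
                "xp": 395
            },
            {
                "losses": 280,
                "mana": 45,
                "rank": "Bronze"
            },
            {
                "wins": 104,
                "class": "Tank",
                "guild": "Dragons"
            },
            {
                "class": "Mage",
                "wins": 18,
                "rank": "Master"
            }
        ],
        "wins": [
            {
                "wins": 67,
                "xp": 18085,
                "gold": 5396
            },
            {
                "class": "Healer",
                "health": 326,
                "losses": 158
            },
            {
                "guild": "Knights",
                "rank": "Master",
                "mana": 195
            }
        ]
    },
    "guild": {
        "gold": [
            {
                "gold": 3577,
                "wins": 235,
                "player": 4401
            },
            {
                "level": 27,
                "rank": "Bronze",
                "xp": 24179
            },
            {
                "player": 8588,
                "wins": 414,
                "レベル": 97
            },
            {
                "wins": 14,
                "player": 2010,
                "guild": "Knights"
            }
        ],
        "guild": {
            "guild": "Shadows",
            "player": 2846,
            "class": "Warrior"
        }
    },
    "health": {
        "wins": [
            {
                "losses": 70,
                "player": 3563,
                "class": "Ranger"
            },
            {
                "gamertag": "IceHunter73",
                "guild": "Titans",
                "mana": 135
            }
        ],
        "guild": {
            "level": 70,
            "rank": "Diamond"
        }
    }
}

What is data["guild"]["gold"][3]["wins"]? 14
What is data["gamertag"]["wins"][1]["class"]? "Healer"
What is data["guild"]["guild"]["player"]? 2846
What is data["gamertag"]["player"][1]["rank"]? "Bronze"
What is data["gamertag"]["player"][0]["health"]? 277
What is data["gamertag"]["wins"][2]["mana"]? 195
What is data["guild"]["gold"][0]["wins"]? 235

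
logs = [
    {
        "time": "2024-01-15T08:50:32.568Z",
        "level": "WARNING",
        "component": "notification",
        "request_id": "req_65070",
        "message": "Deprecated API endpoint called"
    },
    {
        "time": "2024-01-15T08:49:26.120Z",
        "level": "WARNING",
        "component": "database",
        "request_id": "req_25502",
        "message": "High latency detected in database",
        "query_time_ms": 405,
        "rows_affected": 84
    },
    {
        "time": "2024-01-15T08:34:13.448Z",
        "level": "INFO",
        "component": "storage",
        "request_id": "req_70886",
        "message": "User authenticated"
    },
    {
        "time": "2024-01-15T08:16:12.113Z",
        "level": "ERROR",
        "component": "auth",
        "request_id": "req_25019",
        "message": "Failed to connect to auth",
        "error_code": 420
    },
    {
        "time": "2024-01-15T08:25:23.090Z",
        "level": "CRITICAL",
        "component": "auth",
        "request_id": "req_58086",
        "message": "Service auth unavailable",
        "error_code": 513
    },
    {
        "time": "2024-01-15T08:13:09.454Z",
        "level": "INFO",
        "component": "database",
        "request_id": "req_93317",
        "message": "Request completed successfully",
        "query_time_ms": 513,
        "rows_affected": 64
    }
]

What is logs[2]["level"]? "INFO"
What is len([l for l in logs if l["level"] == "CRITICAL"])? 1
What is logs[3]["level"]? "ERROR"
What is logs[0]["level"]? "WARNING"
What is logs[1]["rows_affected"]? 84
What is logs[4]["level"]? "CRITICAL"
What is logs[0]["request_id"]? "req_65070"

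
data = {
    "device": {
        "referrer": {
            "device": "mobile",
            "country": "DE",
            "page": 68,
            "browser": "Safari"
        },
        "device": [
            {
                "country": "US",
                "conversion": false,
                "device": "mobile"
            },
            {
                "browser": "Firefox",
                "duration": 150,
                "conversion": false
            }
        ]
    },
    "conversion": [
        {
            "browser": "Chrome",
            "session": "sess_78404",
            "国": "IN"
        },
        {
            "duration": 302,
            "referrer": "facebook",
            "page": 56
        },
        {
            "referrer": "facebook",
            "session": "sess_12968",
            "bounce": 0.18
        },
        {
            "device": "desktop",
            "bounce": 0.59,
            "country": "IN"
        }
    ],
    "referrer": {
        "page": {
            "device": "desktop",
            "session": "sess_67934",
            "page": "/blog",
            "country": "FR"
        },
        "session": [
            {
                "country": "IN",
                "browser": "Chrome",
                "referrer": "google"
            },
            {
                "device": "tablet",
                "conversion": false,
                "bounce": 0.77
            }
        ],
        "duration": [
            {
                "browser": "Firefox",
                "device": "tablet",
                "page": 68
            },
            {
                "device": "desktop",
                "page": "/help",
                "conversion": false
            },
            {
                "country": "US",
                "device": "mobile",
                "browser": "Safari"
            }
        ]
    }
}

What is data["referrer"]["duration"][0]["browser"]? "Firefox"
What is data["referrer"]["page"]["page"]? "/blog"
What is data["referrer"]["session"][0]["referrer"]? "google"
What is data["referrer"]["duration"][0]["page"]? 68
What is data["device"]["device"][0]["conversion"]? False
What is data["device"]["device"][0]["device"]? "mobile"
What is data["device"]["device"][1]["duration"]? 150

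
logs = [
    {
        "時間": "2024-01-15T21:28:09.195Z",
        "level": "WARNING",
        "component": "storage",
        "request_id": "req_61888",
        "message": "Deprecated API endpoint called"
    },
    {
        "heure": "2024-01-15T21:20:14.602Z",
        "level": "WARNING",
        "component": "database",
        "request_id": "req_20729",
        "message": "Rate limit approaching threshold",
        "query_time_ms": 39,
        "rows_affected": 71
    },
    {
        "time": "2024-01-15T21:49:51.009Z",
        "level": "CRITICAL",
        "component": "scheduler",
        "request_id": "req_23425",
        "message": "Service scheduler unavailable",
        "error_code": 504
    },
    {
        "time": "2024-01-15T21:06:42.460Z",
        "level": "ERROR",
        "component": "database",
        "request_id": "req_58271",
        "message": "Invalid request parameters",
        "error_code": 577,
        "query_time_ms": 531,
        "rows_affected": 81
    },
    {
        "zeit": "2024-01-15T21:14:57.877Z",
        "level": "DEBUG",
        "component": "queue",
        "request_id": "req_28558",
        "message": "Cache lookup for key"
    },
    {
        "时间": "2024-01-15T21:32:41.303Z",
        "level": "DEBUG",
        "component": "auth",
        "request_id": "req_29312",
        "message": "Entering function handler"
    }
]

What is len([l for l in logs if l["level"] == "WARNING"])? 2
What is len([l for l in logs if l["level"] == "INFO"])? 0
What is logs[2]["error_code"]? 504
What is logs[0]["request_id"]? "req_61888"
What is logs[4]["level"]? "DEBUG"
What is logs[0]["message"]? "Deprecated API endpoint called"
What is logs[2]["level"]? "CRITICAL"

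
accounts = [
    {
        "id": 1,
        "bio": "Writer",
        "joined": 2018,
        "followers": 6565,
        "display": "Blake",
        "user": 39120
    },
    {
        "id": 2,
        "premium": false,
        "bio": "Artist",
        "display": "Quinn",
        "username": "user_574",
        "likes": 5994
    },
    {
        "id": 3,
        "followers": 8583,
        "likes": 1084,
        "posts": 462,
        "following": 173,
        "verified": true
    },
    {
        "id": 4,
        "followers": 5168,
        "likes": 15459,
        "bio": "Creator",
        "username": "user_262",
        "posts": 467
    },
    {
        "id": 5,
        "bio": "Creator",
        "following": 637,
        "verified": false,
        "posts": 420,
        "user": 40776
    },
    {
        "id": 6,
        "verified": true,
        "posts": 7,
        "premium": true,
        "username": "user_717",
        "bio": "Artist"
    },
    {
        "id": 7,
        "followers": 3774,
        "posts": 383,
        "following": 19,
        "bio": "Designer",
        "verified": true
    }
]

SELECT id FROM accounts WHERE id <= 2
[1, 2]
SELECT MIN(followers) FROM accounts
3774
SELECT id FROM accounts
[1, 2, 3, 4, 5, 6, 7]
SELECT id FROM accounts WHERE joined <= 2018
[1]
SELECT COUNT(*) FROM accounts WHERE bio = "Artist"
2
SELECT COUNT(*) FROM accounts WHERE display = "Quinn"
1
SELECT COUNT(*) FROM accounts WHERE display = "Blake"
1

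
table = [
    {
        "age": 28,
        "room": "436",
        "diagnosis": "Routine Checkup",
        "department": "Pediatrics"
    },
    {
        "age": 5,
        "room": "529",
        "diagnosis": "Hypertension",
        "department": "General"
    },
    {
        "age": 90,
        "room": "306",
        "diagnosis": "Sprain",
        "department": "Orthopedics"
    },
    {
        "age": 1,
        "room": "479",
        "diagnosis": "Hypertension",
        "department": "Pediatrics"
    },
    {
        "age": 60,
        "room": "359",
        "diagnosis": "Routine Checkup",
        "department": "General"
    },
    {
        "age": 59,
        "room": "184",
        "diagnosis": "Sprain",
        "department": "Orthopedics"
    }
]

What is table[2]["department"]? "Orthopedics"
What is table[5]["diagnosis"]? "Sprain"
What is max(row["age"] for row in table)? 90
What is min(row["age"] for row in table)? 1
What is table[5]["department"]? "Orthopedics"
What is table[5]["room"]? "184"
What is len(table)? 6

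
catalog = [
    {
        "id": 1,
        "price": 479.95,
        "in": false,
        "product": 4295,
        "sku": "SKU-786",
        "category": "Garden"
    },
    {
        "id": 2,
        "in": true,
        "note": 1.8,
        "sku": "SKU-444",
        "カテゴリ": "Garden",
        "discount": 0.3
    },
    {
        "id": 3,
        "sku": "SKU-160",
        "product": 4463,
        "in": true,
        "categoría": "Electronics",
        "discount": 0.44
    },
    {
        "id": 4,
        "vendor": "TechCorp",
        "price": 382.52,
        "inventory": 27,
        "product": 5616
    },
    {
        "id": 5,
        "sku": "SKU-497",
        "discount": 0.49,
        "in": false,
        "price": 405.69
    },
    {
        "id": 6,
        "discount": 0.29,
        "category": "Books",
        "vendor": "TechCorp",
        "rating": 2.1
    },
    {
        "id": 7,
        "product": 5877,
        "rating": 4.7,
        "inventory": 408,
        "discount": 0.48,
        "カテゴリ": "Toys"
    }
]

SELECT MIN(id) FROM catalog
1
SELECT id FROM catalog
[1, 2, 3, 4, 5, 6, 7]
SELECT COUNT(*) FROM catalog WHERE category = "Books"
1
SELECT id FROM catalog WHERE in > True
[]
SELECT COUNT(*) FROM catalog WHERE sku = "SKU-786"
1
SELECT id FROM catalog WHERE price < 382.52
[]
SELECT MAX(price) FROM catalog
479.95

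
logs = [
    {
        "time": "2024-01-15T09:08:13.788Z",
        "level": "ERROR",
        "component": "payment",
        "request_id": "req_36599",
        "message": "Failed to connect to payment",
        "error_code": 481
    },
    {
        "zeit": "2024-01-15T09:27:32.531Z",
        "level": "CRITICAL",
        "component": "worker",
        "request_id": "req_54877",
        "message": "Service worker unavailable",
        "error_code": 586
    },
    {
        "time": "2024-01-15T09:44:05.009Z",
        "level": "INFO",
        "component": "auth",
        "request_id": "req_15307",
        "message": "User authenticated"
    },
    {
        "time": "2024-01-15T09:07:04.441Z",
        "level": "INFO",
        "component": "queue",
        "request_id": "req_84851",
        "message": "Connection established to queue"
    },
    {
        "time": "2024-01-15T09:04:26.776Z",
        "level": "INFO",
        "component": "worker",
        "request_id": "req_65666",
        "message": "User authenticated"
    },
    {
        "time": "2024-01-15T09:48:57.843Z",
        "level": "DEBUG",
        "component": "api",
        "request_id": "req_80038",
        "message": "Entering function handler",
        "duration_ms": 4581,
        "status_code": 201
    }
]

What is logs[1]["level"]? "CRITICAL"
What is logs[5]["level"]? "DEBUG"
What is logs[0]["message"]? "Failed to connect to payment"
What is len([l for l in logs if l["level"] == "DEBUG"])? 1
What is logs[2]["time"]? "2024-01-15T09:44:05.009Z"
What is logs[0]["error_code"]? 481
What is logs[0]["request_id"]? "req_36599"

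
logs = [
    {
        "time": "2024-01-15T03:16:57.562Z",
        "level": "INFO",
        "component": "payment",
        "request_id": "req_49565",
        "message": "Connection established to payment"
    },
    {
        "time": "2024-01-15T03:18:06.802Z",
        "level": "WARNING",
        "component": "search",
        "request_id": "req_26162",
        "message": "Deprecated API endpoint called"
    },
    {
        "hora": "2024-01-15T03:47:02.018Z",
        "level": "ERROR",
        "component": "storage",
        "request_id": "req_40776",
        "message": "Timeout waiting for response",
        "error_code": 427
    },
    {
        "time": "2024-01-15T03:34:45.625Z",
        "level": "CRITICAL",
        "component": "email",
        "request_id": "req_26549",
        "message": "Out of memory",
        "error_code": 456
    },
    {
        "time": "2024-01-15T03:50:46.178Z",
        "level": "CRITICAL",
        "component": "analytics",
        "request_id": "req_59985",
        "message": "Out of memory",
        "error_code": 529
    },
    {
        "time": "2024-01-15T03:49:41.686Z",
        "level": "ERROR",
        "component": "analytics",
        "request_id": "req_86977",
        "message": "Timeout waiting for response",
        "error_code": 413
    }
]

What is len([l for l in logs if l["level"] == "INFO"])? 1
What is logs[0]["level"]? "INFO"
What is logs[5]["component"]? "analytics"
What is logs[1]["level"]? "WARNING"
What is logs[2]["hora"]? "2024-01-15T03:47:02.018Z"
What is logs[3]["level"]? "CRITICAL"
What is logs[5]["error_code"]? 413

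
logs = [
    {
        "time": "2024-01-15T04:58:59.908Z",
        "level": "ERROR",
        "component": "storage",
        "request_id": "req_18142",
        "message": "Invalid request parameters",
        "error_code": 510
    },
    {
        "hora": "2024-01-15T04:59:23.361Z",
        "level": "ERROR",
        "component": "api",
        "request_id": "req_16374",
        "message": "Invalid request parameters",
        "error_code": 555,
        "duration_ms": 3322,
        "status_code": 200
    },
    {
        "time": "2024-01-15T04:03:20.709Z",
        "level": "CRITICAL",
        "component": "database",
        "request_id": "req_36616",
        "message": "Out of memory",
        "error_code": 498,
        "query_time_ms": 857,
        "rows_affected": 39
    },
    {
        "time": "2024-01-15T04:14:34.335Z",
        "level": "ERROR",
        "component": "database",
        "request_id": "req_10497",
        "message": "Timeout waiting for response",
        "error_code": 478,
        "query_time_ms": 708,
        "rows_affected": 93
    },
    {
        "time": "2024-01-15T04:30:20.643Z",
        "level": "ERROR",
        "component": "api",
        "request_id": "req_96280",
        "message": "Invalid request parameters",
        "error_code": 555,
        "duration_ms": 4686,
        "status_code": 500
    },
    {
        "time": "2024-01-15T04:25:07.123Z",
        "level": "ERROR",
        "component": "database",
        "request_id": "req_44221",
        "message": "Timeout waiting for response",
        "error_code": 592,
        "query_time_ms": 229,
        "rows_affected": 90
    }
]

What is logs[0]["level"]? "ERROR"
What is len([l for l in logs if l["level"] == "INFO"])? 0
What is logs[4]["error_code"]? 555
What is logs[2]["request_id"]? "req_36616"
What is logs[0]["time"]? "2024-01-15T04:58:59.908Z"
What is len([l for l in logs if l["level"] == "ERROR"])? 5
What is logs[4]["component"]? "api"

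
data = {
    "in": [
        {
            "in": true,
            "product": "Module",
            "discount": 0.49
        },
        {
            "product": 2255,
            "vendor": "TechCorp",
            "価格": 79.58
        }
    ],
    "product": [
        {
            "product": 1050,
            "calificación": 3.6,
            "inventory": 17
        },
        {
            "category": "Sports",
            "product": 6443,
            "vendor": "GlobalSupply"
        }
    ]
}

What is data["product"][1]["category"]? "Sports"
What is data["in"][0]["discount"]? 0.49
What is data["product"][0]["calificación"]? 3.6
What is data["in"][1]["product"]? 2255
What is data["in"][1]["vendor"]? "TechCorp"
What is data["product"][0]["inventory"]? 17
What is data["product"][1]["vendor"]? "GlobalSupply"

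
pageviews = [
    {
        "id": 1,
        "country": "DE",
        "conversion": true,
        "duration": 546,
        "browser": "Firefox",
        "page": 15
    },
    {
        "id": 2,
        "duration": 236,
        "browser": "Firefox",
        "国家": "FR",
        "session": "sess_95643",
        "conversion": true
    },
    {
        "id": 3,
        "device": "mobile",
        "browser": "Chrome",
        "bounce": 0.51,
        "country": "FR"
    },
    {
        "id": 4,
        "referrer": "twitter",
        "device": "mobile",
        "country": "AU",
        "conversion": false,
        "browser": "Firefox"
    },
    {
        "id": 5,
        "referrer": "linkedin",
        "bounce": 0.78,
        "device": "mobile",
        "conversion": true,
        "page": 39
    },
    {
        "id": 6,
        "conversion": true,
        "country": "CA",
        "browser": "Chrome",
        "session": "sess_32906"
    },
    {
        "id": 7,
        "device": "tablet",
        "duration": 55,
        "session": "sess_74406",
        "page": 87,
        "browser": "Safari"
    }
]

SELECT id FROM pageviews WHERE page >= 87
[7]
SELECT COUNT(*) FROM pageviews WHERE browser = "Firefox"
3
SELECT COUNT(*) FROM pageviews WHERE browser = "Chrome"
2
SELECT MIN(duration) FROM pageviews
55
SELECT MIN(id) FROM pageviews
1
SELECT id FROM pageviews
[1, 2, 3, 4, 5, 6, 7]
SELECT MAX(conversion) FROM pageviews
True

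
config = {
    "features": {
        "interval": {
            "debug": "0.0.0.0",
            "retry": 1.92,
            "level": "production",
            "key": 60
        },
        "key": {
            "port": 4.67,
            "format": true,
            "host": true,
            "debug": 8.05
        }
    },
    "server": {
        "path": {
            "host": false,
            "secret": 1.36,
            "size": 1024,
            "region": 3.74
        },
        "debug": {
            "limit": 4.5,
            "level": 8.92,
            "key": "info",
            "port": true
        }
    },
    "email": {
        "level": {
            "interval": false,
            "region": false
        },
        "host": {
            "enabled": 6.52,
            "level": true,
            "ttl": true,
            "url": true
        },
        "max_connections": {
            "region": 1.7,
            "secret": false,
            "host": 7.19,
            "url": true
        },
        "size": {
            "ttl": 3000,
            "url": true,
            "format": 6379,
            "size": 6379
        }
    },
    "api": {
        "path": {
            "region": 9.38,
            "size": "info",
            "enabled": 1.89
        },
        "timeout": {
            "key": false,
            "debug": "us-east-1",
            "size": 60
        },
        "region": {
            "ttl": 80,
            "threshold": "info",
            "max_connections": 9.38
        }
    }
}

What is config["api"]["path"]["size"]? "info"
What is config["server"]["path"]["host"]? False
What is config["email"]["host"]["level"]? True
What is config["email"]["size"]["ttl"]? 3000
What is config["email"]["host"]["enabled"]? 6.52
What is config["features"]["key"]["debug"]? 8.05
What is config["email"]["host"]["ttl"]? True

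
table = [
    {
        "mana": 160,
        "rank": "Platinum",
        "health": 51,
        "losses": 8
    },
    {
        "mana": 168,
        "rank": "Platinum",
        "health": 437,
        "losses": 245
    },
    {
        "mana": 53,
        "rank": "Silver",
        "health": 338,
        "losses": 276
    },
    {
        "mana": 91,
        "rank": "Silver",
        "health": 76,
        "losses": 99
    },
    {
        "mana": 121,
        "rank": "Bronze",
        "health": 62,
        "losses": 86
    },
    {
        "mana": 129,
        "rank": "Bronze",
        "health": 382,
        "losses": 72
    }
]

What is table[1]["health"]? 437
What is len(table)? 6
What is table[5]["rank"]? "Bronze"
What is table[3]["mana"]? 91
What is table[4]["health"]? 62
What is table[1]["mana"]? 168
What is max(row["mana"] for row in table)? 168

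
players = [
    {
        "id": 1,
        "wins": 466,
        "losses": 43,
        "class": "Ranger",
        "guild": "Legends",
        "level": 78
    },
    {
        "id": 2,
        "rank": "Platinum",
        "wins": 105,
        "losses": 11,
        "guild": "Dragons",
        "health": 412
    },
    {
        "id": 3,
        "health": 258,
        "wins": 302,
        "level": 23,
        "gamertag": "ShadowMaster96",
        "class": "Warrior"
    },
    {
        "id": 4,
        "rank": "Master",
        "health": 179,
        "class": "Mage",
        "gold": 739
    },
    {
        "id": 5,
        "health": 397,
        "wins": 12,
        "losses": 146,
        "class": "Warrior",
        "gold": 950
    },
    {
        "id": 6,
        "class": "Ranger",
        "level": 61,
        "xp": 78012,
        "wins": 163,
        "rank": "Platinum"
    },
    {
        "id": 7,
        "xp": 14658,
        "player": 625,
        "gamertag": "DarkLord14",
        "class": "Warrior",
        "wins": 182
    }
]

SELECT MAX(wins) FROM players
466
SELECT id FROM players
[1, 2, 3, 4, 5, 6, 7]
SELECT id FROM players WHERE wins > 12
[1, 2, 3, 6, 7]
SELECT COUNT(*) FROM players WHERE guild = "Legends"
1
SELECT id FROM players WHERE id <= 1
[1]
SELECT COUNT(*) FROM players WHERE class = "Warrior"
3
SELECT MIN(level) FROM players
23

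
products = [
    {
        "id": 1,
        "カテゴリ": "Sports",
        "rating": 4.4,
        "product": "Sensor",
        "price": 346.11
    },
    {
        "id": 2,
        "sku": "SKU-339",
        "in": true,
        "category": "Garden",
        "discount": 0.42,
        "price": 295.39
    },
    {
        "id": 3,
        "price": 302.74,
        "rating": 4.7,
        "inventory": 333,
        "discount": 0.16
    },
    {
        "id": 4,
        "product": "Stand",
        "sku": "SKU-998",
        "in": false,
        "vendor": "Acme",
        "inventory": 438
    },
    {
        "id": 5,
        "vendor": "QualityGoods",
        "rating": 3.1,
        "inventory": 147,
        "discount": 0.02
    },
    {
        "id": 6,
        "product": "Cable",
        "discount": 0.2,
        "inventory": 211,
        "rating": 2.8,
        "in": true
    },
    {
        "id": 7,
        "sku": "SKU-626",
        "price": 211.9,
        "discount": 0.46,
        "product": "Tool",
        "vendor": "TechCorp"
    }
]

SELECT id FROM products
[1, 2, 3, 4, 5, 6, 7]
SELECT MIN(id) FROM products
1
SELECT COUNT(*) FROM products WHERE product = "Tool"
1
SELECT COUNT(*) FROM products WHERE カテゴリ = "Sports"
1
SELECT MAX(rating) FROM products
4.7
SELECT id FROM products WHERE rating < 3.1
[6]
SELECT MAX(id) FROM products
7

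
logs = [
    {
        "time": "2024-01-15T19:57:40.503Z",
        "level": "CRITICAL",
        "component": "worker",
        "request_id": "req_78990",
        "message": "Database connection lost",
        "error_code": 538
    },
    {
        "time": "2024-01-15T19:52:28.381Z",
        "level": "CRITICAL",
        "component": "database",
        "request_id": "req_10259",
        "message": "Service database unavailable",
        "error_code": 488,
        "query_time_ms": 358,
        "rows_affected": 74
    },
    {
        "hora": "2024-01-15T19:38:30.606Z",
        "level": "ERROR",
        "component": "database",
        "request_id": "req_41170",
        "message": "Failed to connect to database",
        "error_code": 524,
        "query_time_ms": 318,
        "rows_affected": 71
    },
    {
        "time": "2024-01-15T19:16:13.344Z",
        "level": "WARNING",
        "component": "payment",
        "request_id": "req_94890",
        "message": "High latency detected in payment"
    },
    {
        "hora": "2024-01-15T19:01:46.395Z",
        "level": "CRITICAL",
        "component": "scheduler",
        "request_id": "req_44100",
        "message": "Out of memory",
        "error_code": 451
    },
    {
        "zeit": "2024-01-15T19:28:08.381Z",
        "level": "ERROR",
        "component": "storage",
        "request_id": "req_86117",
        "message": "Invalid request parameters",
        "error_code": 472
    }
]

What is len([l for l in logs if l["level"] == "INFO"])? 0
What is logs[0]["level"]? "CRITICAL"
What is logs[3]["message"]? "High latency detected in payment"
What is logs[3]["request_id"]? "req_94890"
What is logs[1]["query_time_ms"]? 358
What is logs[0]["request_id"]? "req_78990"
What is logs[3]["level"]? "WARNING"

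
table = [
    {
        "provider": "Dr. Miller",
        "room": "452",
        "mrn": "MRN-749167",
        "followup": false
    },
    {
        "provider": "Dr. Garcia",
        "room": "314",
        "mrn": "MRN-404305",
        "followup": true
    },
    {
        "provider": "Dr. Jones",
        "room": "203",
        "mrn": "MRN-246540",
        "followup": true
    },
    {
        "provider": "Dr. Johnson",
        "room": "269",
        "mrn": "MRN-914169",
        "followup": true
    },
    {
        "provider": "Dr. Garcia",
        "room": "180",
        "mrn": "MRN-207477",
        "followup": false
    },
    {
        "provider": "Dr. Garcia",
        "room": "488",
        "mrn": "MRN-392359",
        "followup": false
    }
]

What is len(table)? 6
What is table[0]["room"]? "452"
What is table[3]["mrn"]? "MRN-914169"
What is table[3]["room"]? "269"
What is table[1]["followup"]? True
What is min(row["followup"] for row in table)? False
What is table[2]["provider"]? "Dr. Jones"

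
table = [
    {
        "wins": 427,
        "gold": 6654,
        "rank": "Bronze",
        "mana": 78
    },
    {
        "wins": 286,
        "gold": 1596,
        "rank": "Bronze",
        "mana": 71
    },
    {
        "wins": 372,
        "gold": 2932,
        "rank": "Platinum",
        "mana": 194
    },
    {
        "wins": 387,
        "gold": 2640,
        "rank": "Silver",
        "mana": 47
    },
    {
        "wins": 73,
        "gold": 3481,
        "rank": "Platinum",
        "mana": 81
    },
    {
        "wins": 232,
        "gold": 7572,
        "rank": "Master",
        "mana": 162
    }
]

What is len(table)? 6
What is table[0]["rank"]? "Bronze"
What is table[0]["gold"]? 6654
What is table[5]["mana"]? 162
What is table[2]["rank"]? "Platinum"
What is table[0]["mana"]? 78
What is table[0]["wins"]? 427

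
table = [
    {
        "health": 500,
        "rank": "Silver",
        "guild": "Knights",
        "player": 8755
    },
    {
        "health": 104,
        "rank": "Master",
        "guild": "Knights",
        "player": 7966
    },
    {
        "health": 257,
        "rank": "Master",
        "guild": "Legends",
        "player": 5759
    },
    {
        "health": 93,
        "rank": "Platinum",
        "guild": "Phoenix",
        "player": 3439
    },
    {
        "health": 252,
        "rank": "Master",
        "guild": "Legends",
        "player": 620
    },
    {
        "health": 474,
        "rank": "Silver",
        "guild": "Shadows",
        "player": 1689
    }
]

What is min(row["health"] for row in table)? 93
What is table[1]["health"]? 104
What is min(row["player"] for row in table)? 620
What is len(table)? 6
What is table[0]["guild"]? "Knights"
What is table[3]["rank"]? "Platinum"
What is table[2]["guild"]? "Legends"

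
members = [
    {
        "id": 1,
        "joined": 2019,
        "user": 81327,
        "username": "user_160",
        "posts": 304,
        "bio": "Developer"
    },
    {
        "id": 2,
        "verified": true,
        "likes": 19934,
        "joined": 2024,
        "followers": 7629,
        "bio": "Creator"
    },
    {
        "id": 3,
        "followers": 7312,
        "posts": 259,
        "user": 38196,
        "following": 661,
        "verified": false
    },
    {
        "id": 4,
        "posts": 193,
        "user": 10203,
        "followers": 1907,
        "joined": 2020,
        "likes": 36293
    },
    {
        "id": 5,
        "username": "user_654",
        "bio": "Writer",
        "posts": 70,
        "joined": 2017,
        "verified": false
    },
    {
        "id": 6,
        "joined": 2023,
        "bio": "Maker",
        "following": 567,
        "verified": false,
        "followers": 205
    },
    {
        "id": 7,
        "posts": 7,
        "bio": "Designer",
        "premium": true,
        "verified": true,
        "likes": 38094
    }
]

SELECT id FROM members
[1, 2, 3, 4, 5, 6, 7]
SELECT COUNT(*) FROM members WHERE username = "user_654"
1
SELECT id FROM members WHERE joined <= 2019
[1, 5]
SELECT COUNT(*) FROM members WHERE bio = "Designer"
1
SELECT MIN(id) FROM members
1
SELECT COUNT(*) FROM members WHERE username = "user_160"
1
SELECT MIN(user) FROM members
10203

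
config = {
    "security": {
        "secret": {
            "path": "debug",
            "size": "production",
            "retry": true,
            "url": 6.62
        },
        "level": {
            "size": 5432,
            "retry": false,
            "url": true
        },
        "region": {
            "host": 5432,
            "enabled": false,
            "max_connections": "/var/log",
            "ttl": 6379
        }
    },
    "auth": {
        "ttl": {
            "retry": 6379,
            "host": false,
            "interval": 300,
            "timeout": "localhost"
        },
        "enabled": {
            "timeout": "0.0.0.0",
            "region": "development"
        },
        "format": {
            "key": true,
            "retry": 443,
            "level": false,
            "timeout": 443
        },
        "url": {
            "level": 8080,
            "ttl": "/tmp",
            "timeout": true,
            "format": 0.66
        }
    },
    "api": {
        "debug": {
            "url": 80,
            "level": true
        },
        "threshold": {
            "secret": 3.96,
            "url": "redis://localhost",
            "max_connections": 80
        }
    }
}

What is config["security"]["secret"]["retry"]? True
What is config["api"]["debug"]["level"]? True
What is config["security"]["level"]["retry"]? False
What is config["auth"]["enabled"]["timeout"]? "0.0.0.0"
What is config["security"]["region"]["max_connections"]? "/var/log"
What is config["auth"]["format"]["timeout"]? 443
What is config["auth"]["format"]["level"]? False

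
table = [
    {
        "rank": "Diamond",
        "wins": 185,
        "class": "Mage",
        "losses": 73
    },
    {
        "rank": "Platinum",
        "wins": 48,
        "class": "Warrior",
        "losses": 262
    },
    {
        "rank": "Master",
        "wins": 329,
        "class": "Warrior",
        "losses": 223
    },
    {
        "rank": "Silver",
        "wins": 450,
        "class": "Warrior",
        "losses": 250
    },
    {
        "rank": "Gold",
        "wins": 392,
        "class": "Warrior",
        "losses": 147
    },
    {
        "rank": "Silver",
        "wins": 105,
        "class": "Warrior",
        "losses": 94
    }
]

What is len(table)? 6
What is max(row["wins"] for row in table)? 450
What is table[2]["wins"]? 329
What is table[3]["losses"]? 250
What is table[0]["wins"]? 185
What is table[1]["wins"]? 48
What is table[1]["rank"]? "Platinum"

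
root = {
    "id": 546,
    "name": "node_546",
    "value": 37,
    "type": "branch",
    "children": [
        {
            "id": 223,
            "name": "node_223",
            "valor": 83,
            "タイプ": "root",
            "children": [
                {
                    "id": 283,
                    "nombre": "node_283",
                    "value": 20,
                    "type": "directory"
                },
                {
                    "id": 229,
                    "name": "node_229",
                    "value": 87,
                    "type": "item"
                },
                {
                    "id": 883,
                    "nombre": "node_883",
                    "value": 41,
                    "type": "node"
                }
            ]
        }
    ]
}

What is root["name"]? "node_546"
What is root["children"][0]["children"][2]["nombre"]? "node_883"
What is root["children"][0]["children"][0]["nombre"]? "node_283"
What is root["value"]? 37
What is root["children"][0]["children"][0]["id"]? 283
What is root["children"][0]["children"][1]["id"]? 229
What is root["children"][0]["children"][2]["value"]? 41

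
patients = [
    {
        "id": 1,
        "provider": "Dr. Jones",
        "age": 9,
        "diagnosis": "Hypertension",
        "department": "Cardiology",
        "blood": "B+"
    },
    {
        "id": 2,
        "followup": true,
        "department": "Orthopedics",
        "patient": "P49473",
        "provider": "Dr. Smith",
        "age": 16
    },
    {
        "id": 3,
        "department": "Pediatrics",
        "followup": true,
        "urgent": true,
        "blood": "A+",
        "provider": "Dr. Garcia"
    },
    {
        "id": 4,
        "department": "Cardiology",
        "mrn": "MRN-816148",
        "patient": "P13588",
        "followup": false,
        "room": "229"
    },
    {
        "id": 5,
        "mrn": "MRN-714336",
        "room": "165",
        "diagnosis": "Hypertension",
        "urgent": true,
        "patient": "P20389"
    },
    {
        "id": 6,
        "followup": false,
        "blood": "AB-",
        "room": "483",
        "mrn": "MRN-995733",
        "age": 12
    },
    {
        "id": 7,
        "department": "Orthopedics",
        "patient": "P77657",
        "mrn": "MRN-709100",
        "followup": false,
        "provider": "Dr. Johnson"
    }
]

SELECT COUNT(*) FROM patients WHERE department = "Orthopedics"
2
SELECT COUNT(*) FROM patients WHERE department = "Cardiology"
2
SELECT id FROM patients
[1, 2, 3, 4, 5, 6, 7]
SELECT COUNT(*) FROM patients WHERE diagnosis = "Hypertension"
2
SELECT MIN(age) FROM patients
9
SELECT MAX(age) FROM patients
16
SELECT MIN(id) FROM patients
1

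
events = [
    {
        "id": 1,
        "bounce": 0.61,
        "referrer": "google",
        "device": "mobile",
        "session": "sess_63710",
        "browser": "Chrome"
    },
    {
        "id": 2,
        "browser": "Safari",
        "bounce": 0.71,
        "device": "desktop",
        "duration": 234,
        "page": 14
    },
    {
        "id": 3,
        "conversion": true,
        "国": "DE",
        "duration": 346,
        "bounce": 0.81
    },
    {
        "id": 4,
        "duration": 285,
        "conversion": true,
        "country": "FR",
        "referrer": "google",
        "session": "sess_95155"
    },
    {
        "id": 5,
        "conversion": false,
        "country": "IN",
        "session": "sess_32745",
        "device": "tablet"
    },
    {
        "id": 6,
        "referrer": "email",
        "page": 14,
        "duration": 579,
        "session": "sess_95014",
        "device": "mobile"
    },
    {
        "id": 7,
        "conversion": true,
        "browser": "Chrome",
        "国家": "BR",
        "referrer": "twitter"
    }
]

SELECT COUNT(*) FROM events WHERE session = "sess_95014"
1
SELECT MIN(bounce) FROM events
0.61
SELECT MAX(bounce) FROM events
0.81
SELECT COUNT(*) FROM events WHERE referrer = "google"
2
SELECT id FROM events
[1, 2, 3, 4, 5, 6, 7]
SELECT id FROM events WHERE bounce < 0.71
[1]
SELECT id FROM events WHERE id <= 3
[1, 2, 3]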